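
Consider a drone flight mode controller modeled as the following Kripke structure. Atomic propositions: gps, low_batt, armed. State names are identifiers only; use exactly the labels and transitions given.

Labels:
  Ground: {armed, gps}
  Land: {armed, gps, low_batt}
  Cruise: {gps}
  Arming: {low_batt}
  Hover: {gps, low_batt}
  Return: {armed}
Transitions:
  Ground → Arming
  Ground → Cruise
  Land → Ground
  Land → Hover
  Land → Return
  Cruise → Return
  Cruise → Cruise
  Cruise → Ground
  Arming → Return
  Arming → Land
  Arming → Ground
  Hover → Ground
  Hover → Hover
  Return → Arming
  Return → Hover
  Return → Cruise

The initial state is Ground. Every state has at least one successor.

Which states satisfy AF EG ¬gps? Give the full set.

{Arming, Return}

States satisfying EG ¬gps: {Arming, Return}.
States satisfying AF EG ¬gps: {Arming, Return}.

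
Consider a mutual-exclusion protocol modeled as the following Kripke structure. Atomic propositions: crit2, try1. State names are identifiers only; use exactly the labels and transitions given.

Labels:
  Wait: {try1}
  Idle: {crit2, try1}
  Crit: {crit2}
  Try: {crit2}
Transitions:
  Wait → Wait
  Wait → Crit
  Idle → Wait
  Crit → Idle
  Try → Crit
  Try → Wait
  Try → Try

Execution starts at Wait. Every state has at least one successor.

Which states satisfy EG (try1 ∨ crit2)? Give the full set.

{Wait, Idle, Crit, Try}

States satisfying try1 ∨ crit2: {Wait, Idle, Crit, Try}.
States satisfying EG (try1 ∨ crit2): {Wait, Idle, Crit, Try}.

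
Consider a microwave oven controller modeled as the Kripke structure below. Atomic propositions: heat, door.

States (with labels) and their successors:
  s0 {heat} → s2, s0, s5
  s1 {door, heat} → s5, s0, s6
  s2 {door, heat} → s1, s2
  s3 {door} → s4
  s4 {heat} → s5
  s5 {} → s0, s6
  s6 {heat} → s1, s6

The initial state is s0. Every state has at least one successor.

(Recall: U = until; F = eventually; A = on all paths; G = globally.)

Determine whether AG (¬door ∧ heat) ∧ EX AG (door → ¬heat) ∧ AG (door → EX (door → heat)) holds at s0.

States satisfying ¬door ∧ heat: {s0, s4, s6}.
States satisfying AG (¬door ∧ heat): ∅.
States satisfying AG (door → ¬heat): ∅.
States satisfying EX AG (door → ¬heat): ∅.
States satisfying door → EX (door → heat): {s0, s1, s2, s3, s4, s5, s6}.
States satisfying AG (door → EX (door → heat)): {s0, s1, s2, s3, s4, s5, s6}.
States satisfying AG (¬door ∧ heat) ∧ EX AG (door → ¬heat) ∧ AG (door → EX (door → heat)): ∅.
s0 ∉ Sat(AG (¬door ∧ heat) ∧ EX AG (door → ¬heat) ∧ AG (door → EX (door → heat))).

Does not hold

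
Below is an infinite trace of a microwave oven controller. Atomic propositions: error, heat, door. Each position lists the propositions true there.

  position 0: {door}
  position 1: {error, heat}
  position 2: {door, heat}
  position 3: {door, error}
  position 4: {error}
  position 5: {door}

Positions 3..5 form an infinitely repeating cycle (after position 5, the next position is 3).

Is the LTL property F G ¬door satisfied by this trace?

Does not hold

G ¬door is false at every position 0..5, so it never becomes true and F G ¬door fails.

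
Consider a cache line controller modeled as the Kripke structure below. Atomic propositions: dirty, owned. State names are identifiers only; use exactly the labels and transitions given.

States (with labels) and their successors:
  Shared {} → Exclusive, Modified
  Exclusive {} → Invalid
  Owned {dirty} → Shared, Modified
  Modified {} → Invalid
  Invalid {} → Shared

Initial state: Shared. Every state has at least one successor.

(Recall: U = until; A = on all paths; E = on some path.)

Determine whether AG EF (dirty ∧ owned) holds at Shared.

States satisfying EF (dirty ∧ owned): ∅.
States satisfying AG EF (dirty ∧ owned): ∅.
Exclusive is reachable from Shared and violates EF (dirty ∧ owned), so AG fails at Shared.
Shared ∉ Sat(AG EF (dirty ∧ owned)).

Does not hold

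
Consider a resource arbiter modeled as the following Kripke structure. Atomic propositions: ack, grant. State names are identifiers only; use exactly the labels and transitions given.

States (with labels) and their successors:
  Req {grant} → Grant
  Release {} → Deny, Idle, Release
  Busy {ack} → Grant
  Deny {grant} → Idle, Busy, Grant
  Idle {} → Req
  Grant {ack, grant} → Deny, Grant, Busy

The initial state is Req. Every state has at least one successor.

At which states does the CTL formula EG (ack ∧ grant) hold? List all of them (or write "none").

States satisfying ack ∧ grant: {Grant}.
States satisfying EG (ack ∧ grant): {Grant}.

{Grant}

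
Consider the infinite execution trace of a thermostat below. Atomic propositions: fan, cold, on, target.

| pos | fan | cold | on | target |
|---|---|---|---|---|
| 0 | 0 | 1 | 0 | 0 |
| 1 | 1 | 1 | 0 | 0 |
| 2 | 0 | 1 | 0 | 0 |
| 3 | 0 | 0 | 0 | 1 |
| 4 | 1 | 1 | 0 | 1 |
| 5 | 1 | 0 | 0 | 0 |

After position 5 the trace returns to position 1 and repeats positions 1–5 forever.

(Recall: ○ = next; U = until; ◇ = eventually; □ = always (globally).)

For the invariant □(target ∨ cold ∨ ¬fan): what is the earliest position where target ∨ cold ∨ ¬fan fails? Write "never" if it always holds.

5

Check target ∨ cold ∨ ¬fan at each position in order: 0 ✓, 1 ✓, 2 ✓, 3 ✓, 4 ✓.
At position 5 the labels are {fan}, so target ∨ cold ∨ ¬fan is false there. This is the first violation.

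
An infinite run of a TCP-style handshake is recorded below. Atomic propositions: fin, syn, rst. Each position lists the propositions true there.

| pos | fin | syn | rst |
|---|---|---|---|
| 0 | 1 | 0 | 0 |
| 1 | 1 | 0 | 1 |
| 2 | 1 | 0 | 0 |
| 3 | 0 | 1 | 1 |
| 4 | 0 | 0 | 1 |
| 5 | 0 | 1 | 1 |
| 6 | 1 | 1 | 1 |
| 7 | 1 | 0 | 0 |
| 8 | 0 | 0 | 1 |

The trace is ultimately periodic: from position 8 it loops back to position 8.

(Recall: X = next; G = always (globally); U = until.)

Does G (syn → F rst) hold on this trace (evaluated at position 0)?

syn → F rst holds at every position 0..8, and those are all positions ever visited, so G (syn → F rst) holds.
Positions where syn holds: 3, 5, 6.
Check F rst at each: 3→ok, 5→ok, 6→ok.

Yes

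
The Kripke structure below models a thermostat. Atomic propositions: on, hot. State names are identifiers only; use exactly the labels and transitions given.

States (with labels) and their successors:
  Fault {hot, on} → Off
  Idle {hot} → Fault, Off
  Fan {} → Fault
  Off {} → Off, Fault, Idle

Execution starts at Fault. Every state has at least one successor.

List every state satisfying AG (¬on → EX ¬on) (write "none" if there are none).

{Fault, Idle, Off}

States satisfying ¬on → EX ¬on: {Fault, Idle, Off}.
States satisfying AG (¬on → EX ¬on): {Fault, Idle, Off}.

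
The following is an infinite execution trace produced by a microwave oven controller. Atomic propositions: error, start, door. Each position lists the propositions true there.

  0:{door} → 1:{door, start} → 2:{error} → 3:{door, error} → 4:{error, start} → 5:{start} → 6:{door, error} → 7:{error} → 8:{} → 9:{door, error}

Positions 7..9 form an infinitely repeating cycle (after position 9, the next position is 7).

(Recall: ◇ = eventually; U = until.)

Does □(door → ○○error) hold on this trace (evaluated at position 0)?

door → ○○error must hold at every position from 0 onward. It fails at position 3, so □(door → ○○error) is false.
Positions where door holds: 0, 1, 3, 6, 9.
Check ○○error at each: 0→ok, 1→ok, 3→fails, 6→fails, 9→fails.

Violated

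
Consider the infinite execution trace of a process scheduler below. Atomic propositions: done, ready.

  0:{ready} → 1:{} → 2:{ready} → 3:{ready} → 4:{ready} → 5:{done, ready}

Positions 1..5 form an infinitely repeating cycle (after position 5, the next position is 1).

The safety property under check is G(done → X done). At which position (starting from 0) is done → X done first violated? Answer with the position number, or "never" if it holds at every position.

5

Check done → X done at each position in order: 0 ✓, 1 ✓, 2 ✓, 3 ✓, 4 ✓.
At position 5 the labels are {done, ready} and the next position 1 has {}, so done → X done is false there. This is the first violation.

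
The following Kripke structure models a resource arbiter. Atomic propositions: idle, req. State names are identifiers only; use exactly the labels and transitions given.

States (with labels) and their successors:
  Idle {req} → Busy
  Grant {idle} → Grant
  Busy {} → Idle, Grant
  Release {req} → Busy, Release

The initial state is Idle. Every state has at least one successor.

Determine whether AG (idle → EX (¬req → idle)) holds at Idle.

Yes

States satisfying idle → EX (¬req → idle): {Idle, Grant, Busy, Release}.
States satisfying AG (idle → EX (¬req → idle)): {Idle, Grant, Busy, Release}.
Every state reachable from Idle satisfies idle → EX (¬req → idle).
Idle ∈ Sat(AG (idle → EX (¬req → idle))).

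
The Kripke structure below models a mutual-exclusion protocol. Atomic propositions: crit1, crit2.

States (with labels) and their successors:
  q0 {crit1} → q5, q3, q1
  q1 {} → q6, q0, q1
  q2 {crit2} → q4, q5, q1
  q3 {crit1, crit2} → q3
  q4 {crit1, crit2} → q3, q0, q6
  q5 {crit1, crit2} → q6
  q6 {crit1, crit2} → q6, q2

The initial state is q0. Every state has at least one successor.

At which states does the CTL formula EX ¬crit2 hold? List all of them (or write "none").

States satisfying ¬crit2: {q0, q1}.
States satisfying EX ¬crit2: {q0, q1, q2, q4}.

{q0, q1, q2, q4}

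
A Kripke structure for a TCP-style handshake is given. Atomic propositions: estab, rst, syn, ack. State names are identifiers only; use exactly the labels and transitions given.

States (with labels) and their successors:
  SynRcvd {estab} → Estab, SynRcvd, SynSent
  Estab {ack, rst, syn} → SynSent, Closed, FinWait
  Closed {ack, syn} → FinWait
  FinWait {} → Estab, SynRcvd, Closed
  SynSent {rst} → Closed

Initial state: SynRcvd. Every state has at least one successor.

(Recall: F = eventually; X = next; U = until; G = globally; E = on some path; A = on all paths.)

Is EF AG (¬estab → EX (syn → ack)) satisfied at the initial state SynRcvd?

Yes

States satisfying AG (¬estab → EX (syn → ack)): {SynRcvd, Estab, Closed, FinWait, SynSent}.
States satisfying EF AG (¬estab → EX (syn → ack)): {SynRcvd, Estab, Closed, FinWait, SynSent}.
Some path from SynRcvd reaches a state where AG (¬estab → EX (syn → ack)) holds.
SynRcvd ∈ Sat(EF AG (¬estab → EX (syn → ack))).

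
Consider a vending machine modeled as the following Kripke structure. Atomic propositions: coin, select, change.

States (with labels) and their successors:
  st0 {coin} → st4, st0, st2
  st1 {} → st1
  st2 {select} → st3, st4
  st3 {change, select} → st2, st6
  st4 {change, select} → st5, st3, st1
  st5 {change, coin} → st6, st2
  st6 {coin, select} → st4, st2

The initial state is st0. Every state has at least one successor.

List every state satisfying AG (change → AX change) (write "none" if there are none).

States satisfying change → AX change: {st0, st1, st2, st6}.
States satisfying AG (change → AX change): {st1}.

{st1}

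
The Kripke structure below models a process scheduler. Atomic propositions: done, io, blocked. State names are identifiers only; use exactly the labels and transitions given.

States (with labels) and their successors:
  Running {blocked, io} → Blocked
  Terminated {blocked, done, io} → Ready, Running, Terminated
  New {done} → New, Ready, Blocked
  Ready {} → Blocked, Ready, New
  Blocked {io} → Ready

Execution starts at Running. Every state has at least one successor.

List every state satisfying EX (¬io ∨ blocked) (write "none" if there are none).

{Terminated, New, Ready, Blocked}

States satisfying ¬io ∨ blocked: {Running, Terminated, New, Ready}.
States satisfying EX (¬io ∨ blocked): {Terminated, New, Ready, Blocked}.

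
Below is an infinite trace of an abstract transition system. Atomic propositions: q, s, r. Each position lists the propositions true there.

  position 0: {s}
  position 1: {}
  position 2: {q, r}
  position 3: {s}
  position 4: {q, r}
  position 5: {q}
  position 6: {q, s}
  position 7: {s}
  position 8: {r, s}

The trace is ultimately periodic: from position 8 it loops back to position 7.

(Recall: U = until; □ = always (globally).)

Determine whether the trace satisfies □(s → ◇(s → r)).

Yes

s → ◇(s → r) holds at every position 0..8, and those are all positions ever visited, so □(s → ◇(s → r)) holds.
Positions where s holds: 0, 3, 6, 7, 8.
Check ◇(s → r) at each: 0→ok, 3→ok, 6→ok, 7→ok, 8→ok.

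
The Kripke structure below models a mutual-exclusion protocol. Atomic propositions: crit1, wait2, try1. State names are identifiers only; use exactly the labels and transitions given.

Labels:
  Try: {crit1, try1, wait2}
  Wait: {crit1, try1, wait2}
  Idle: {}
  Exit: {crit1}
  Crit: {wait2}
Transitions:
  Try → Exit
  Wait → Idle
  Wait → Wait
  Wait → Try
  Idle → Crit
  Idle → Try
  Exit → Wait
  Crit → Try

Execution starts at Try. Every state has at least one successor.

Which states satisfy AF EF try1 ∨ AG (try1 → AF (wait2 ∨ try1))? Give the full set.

{Try, Wait, Idle, Exit, Crit}

States satisfying EF try1: {Try, Wait, Idle, Exit, Crit}.
States satisfying AF EF try1: {Try, Wait, Idle, Exit, Crit}.
States satisfying try1 → AF (wait2 ∨ try1): {Try, Wait, Idle, Exit, Crit}.
States satisfying AG (try1 → AF (wait2 ∨ try1)): {Try, Wait, Idle, Exit, Crit}.
States satisfying AF EF try1 ∨ AG (try1 → AF (wait2 ∨ try1)): {Try, Wait, Idle, Exit, Crit}.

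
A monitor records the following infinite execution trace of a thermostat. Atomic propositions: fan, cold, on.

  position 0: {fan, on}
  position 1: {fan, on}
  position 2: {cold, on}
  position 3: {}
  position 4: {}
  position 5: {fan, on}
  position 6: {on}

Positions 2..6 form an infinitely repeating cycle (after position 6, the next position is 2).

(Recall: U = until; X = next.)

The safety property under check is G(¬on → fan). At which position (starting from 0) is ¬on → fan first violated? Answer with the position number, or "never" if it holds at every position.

Check ¬on → fan at each position in order: 0 ✓, 1 ✓, 2 ✓.
At position 3 the labels are {}, so ¬on → fan is false there. This is the first violation.

3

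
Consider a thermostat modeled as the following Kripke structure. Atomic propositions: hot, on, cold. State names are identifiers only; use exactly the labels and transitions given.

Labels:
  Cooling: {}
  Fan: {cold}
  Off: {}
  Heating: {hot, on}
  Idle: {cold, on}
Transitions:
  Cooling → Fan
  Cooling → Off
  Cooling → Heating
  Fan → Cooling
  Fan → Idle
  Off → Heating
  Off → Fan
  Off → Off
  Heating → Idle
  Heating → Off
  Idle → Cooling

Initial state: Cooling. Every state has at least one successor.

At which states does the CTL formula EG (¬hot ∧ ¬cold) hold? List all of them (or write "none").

States satisfying ¬hot ∧ ¬cold: {Cooling, Off}.
States satisfying EG (¬hot ∧ ¬cold): {Cooling, Off}.

{Cooling, Off}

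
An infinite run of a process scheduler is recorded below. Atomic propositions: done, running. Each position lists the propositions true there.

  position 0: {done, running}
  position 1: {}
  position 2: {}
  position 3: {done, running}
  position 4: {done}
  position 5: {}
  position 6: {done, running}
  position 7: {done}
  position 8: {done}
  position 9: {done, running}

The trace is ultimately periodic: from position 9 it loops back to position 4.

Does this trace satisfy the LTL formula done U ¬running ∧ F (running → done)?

Yes

Walking from position 0: ¬running first holds at position 1, and done holds at every earlier position along the way, so done U ¬running holds.
running → done holds at position 0, which is reachable from 0, so F (running → done) holds.
At position 0: done U ¬running is true; F (running → done) is true; so done U ¬running ∧ F (running → done) is true.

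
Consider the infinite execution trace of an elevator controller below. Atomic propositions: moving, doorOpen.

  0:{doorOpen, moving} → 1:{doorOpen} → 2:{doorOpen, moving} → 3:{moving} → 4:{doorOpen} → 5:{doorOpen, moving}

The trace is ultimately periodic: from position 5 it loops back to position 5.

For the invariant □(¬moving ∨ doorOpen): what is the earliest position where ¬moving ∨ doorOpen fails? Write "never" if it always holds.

3

Check ¬moving ∨ doorOpen at each position in order: 0 ✓, 1 ✓, 2 ✓.
At position 3 the labels are {moving}, so ¬moving ∨ doorOpen is false there. This is the first violation.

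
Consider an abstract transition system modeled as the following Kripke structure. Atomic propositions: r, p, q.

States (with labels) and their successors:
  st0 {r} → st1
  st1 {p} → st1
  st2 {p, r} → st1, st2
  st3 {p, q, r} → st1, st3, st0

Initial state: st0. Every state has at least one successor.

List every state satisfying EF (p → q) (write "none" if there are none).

{st0, st3}

States satisfying p → q: {st0, st3}.
States satisfying EF (p → q): {st0, st3}.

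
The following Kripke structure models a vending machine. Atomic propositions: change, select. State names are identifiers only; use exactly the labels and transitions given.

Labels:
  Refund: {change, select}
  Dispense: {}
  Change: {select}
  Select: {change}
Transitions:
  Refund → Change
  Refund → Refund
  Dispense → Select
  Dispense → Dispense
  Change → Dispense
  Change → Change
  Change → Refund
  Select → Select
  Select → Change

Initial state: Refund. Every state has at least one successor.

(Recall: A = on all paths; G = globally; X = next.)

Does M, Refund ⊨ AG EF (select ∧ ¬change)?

Yes

States satisfying EF (select ∧ ¬change): {Refund, Dispense, Change, Select}.
States satisfying AG EF (select ∧ ¬change): {Refund, Dispense, Change, Select}.
Every state reachable from Refund satisfies EF (select ∧ ¬change).
Refund ∈ Sat(AG EF (select ∧ ¬change)).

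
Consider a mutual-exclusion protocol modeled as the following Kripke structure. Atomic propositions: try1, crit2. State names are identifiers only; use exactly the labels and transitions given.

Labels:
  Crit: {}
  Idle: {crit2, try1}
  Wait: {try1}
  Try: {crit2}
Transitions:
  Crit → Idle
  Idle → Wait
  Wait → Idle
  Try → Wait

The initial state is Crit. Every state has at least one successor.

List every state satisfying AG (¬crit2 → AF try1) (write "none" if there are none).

{Crit, Idle, Wait, Try}

States satisfying ¬crit2 → AF try1: {Crit, Idle, Wait, Try}.
States satisfying AG (¬crit2 → AF try1): {Crit, Idle, Wait, Try}.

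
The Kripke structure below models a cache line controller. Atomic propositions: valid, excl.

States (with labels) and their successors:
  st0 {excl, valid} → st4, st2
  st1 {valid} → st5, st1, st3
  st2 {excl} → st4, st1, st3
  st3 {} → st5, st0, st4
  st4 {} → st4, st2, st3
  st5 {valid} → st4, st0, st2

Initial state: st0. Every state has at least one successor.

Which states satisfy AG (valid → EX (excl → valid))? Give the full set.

States satisfying valid → EX (excl → valid): {st0, st1, st2, st3, st4, st5}.
States satisfying AG (valid → EX (excl → valid)): {st0, st1, st2, st3, st4, st5}.

{st0, st1, st2, st3, st4, st5}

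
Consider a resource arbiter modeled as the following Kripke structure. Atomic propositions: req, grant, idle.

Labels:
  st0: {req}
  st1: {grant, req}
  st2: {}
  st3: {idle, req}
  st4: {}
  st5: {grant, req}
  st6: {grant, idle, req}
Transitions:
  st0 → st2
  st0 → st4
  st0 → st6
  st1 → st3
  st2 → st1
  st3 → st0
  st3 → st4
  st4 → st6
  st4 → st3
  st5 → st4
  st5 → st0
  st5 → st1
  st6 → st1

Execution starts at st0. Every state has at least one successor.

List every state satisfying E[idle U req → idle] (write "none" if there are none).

{st2, st3, st4, st6}

States satisfying idle: {st3, st6}.
States satisfying req → idle: {st2, st3, st4, st6}.
States satisfying E[idle U req → idle]: {st2, st3, st4, st6}.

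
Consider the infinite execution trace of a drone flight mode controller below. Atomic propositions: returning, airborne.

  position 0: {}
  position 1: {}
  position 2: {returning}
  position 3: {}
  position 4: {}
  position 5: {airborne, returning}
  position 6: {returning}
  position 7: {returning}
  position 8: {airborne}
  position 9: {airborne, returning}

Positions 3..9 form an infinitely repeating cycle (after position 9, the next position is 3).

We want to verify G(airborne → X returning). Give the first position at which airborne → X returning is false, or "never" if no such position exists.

Check airborne → X returning at each position in order: 0 ✓, 1 ✓, 2 ✓, 3 ✓, 4 ✓, 5 ✓, 6 ✓, 7 ✓, 8 ✓.
At position 9 the labels are {airborne, returning} and the next position 3 has {}, so airborne → X returning is false there. This is the first violation.

9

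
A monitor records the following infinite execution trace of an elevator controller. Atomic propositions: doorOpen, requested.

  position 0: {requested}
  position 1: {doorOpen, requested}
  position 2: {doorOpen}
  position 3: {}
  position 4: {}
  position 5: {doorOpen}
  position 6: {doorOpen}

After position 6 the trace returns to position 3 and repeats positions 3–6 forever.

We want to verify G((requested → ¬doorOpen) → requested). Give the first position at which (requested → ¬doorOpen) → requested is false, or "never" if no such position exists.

2

Check (requested → ¬doorOpen) → requested at each position in order: 0 ✓, 1 ✓.
At position 2 the labels are {doorOpen}, so (requested → ¬doorOpen) → requested is false there. This is the first violation.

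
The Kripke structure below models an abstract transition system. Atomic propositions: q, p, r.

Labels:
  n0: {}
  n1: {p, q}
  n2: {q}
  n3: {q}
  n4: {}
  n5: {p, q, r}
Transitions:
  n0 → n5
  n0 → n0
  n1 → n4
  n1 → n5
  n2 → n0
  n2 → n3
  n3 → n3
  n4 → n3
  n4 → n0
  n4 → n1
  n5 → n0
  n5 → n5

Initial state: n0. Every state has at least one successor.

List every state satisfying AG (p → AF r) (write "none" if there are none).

States satisfying p → AF r: {n0, n2, n3, n4, n5}.
States satisfying AG (p → AF r): {n0, n2, n3, n5}.

{n0, n2, n3, n5}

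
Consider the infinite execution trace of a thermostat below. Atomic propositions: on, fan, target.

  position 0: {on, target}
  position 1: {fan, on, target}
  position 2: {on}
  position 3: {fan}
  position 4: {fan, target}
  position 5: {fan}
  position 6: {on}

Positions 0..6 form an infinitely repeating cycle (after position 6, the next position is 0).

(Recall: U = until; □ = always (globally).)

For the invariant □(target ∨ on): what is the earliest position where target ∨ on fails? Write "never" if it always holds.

Check target ∨ on at each position in order: 0 ✓, 1 ✓, 2 ✓.
At position 3 the labels are {fan}, so target ∨ on is false there. This is the first violation.

3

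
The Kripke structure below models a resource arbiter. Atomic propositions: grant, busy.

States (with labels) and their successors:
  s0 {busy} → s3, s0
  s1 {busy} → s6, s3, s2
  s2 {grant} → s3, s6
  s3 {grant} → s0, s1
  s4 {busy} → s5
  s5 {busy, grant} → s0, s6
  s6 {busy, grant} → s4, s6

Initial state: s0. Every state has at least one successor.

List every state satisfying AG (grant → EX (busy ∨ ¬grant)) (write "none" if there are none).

{s0, s1, s2, s3, s4, s5, s6}

States satisfying grant → EX (busy ∨ ¬grant): {s0, s1, s2, s3, s4, s5, s6}.
States satisfying AG (grant → EX (busy ∨ ¬grant)): {s0, s1, s2, s3, s4, s5, s6}.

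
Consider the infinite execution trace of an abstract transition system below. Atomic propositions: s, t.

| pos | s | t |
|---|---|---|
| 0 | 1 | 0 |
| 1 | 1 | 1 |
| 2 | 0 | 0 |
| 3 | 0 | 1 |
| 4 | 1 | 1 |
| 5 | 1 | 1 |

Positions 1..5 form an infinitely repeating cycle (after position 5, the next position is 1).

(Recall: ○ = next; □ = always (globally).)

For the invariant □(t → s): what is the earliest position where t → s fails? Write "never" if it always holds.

Check t → s at each position in order: 0 ✓, 1 ✓, 2 ✓.
At position 3 the labels are {t}, so t → s is false there. This is the first violation.

3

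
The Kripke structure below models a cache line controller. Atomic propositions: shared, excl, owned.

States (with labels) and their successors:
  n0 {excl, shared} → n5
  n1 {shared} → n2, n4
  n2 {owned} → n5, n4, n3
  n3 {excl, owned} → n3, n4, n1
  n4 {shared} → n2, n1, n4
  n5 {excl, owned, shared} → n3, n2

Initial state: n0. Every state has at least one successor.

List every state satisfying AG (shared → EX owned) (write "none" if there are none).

States satisfying shared → EX owned: {n0, n1, n2, n3, n4, n5}.
States satisfying AG (shared → EX owned): {n0, n1, n2, n3, n4, n5}.

{n0, n1, n2, n3, n4, n5}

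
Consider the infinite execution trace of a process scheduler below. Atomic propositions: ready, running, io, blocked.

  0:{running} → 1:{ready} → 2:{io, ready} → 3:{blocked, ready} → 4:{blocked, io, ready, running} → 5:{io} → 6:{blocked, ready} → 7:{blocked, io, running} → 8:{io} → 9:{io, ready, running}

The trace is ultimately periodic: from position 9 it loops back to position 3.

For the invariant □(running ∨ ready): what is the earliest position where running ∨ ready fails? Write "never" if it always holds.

5

Check running ∨ ready at each position in order: 0 ✓, 1 ✓, 2 ✓, 3 ✓, 4 ✓.
At position 5 the labels are {io}, so running ∨ ready is false there. This is the first violation.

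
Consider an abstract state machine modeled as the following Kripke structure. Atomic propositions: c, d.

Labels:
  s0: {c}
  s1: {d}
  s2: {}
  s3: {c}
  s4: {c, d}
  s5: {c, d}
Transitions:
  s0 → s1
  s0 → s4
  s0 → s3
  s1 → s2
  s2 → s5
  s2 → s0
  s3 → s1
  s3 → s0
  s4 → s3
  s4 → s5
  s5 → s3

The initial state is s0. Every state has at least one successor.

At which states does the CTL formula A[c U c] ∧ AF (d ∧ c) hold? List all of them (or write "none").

States satisfying c: {s0, s3, s4, s5}.
States satisfying A[c U c]: {s0, s3, s4, s5}.
States satisfying d ∧ c: {s4, s5}.
States satisfying AF (d ∧ c): {s4, s5}.
States satisfying A[c U c] ∧ AF (d ∧ c): {s4, s5}.

{s4, s5}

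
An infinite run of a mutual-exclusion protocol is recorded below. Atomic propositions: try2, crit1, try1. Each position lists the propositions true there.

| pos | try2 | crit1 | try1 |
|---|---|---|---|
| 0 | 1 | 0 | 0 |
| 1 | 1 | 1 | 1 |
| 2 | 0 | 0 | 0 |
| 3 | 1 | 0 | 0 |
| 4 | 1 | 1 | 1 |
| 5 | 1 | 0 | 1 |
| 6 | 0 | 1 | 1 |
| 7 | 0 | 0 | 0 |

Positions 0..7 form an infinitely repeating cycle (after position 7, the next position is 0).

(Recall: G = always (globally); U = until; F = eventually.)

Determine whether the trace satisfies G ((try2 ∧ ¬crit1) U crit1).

No

(try2 ∧ ¬crit1) U crit1 must hold at every position from 0 onward. It fails at position 2, so G ((try2 ∧ ¬crit1) U crit1) is false.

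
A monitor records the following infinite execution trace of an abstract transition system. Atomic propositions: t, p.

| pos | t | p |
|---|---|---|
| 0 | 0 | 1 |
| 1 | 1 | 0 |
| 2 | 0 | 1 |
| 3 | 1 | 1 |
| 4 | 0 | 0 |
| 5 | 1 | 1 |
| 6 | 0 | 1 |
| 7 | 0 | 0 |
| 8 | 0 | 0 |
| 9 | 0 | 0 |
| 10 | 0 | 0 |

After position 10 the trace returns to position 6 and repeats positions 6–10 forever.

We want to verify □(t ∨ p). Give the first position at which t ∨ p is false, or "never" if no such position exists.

Check t ∨ p at each position in order: 0 ✓, 1 ✓, 2 ✓, 3 ✓.
At position 4 the labels are {}, so t ∨ p is false there. This is the first violation.

4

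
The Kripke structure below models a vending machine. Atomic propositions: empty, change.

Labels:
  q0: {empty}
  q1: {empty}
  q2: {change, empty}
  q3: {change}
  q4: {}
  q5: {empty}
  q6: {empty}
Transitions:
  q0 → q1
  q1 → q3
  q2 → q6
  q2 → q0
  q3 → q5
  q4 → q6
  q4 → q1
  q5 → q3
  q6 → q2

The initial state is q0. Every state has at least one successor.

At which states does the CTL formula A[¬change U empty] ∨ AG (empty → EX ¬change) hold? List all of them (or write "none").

States satisfying ¬change: {q0, q1, q4, q5, q6}.
States satisfying empty: {q0, q1, q2, q5, q6}.
States satisfying A[¬change U empty]: {q0, q1, q2, q4, q5, q6}.
States satisfying empty → EX ¬change: {q0, q2, q3, q4}.
States satisfying AG (empty → EX ¬change): ∅.
States satisfying A[¬change U empty] ∨ AG (empty → EX ¬change): {q0, q1, q2, q4, q5, q6}.

{q0, q1, q2, q4, q5, q6}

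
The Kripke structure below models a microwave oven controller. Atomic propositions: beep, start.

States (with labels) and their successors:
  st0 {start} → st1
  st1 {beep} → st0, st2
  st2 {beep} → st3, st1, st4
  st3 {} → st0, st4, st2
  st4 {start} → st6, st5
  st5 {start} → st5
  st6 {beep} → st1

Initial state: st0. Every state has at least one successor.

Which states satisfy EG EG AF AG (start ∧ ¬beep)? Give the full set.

States satisfying EG AF AG (start ∧ ¬beep): {st5}.
States satisfying EG EG AF AG (start ∧ ¬beep): {st5}.

{st5}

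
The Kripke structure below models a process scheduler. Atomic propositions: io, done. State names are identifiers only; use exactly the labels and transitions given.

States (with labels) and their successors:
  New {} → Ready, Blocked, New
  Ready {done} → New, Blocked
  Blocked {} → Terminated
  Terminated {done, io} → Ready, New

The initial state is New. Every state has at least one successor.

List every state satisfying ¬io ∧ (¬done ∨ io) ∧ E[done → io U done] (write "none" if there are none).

States satisfying ¬io: {New, Ready, Blocked}.
States satisfying ¬done: {New, Blocked}.
States satisfying ¬done ∨ io: {New, Blocked, Terminated}.
States satisfying ¬io ∧ (¬done ∨ io): {New, Blocked}.
States satisfying done → io: {New, Blocked, Terminated}.
States satisfying done: {Ready, Terminated}.
States satisfying E[done → io U done]: {New, Ready, Blocked, Terminated}.
States satisfying ¬io ∧ (¬done ∨ io) ∧ E[done → io U done]: {New, Blocked}.

{New, Blocked}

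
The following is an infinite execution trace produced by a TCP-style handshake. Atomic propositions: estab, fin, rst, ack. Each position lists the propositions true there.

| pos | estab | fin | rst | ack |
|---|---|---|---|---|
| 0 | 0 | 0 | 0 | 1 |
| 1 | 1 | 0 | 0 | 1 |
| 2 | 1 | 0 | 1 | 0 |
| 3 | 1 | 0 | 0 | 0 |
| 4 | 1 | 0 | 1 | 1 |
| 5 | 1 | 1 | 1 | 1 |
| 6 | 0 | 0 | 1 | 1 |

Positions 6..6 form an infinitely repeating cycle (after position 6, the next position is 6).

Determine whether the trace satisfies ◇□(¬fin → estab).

Does not hold

□(¬fin → estab) is false at every position 0..6, so it never becomes true and ◇□(¬fin → estab) fails.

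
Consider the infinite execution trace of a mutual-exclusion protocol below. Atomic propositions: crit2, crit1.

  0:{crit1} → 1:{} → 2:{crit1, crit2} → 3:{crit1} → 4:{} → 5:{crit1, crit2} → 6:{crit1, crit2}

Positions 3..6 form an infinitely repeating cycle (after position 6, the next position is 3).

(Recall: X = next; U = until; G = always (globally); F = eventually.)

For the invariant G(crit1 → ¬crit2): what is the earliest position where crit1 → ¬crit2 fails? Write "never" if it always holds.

Check crit1 → ¬crit2 at each position in order: 0 ✓, 1 ✓.
At position 2 the labels are {crit1, crit2}, so crit1 → ¬crit2 is false there. This is the first violation.

2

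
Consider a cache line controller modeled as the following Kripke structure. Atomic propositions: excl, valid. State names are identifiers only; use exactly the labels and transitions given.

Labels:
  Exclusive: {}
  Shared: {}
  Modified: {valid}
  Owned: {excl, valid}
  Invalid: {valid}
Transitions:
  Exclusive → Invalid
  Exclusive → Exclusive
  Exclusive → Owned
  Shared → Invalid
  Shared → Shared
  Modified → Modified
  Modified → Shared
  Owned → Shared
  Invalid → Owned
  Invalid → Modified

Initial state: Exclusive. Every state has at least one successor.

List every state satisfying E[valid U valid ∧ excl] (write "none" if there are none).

{Owned, Invalid}

States satisfying valid: {Modified, Owned, Invalid}.
States satisfying valid ∧ excl: {Owned}.
States satisfying E[valid U valid ∧ excl]: {Owned, Invalid}.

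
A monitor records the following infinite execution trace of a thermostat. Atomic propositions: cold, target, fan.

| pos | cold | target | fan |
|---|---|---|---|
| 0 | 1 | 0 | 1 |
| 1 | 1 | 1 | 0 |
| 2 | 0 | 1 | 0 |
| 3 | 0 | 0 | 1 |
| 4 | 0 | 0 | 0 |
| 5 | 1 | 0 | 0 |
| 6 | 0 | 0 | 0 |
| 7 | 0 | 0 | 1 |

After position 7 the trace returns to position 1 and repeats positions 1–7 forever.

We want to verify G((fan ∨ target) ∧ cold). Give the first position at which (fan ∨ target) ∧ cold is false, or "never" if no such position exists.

2

Check (fan ∨ target) ∧ cold at each position in order: 0 ✓, 1 ✓.
At position 2 the labels are {target}, so (fan ∨ target) ∧ cold is false there. This is the first violation.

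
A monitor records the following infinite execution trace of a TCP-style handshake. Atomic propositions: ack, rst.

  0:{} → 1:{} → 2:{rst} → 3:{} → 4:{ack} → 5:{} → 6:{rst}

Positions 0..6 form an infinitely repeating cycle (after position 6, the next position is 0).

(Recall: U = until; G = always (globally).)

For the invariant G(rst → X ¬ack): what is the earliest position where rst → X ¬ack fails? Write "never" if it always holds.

rst → X ¬ack holds at every position 0..6, and those are all the positions the trace ever visits, so the invariant G(rst → X ¬ack) is never violated.

never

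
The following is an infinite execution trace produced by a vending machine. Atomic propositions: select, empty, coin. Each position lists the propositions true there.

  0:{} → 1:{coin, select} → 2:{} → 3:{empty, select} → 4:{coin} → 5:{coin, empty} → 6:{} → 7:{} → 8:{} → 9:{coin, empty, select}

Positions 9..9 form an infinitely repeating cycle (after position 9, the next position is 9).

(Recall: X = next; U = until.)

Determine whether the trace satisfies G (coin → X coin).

coin → X coin must hold at every position from 0 onward. It fails at position 1, so G (coin → X coin) is false.
Positions where coin holds: 1, 4, 5, 9.
Check X coin at each: 1→fails, 4→ok, 5→fails, 9→ok.

Violated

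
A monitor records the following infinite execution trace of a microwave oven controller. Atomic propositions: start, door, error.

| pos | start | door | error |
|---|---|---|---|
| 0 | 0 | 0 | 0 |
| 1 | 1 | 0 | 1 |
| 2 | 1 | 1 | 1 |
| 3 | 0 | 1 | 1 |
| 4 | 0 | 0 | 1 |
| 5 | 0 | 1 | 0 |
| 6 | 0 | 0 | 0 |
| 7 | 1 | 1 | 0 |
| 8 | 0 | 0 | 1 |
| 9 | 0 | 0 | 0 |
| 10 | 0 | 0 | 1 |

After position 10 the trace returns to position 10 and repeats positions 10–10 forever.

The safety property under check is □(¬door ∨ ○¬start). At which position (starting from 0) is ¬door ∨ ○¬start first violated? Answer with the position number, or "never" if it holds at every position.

¬door ∨ ○¬start holds at every position 0..10, and those are all the positions the trace ever visits, so the invariant □(¬door ∨ ○¬start) is never violated.

never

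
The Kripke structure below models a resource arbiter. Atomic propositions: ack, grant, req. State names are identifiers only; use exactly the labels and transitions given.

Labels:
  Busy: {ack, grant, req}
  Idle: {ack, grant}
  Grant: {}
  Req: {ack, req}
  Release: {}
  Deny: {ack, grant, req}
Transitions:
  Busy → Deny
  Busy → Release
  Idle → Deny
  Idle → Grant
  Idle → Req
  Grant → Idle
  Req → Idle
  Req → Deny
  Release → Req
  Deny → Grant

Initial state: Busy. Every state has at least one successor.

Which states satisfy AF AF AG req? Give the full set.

States satisfying AF AG req: ∅.
States satisfying AF AF AG req: ∅.

none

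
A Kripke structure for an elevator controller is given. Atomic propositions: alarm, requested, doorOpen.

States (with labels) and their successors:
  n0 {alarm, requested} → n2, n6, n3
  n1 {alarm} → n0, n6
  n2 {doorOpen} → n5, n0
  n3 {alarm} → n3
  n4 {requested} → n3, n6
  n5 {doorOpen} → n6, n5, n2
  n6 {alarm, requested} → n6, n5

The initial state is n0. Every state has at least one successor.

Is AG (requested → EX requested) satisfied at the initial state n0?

Yes

States satisfying requested → EX requested: {n0, n1, n2, n3, n4, n5, n6}.
States satisfying AG (requested → EX requested): {n0, n1, n2, n3, n4, n5, n6}.
Every state reachable from n0 satisfies requested → EX requested.
n0 ∈ Sat(AG (requested → EX requested)).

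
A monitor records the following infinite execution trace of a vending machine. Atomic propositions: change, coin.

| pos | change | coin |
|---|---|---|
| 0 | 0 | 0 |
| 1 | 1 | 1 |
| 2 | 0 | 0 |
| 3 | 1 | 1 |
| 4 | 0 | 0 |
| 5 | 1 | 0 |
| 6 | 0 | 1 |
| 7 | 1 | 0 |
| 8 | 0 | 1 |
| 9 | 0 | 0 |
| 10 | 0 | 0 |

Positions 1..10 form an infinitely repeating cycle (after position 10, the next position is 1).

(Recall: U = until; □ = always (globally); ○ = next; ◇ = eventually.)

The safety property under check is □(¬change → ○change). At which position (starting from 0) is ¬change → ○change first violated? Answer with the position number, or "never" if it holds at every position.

8

Check ¬change → ○change at each position in order: 0 ✓, 1 ✓, 2 ✓, 3 ✓, 4 ✓, 5 ✓, 6 ✓, 7 ✓.
At position 8 the labels are {coin} and the next position 9 has {}, so ¬change → ○change is false there. This is the first violation.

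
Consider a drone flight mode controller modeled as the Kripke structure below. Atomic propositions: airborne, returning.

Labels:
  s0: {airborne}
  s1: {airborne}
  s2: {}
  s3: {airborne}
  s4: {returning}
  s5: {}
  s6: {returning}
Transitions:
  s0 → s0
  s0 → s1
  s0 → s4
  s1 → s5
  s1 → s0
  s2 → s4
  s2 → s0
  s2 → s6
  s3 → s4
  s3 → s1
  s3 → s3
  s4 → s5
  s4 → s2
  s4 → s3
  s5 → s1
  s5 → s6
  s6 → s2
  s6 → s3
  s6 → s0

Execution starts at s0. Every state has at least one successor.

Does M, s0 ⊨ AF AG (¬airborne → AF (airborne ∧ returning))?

States satisfying AG (¬airborne → AF (airborne ∧ returning)): ∅.
States satisfying AF AG (¬airborne → AF (airborne ∧ returning)): ∅.
There is a path from s0 along which AG (¬airborne → AF (airborne ∧ returning)) never holds.
s0 ∉ Sat(AF AG (¬airborne → AF (airborne ∧ returning))).

Does not hold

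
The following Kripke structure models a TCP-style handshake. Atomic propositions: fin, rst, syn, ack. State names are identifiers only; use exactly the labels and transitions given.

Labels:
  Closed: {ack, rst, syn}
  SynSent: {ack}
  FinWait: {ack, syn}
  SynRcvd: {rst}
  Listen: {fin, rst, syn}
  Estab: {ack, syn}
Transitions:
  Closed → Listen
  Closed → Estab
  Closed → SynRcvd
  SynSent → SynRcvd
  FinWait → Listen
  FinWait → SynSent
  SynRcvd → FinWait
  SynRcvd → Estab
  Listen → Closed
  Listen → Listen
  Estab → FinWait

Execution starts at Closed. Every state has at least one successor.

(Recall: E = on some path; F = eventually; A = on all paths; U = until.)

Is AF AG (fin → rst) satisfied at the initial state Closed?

States satisfying AG (fin → rst): {Closed, SynSent, FinWait, SynRcvd, Listen, Estab}.
States satisfying AF AG (fin → rst): {Closed, SynSent, FinWait, SynRcvd, Listen, Estab}.
Closed ∈ Sat(AF AG (fin → rst)).

Satisfied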